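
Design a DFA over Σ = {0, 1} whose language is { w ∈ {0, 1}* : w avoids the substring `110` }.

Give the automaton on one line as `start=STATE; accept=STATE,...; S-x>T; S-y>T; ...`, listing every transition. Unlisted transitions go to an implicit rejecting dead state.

This is the complement of 'contains `110`'. Use the same substring-matching states — A through D holding how much of `110` has just been matched — but flip the accepting set: everything except the trap D accepts.
With 4 states:
       0  1 
>* A   A  B 
 * B   A  C 
 * C   D  C 
   D   D  D 
(> = start, * = accepting)

start=A; accept=A,B,C; A-0>A; A-1>B; B-0>A; B-1>C; C-0>D; C-1>C; D-0>D; D-1>D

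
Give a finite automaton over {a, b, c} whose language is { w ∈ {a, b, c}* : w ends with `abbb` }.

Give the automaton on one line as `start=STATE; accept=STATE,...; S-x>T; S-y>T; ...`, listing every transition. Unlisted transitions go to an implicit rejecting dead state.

start=s0; accept=s4; s0-a>s1; s0-b>s0; s0-c>s0; s1-a>s1; s1-b>s2; s1-c>s0; s2-a>s1; s2-b>s3; s2-c>s0; s3-a>s1; s3-b>s4; s3-c>s0; s4-a>s1; s4-b>s0; s4-c>s0

Let each state record the length of the longest suffix of the input read so far that is also a prefix of `abbb`. s1 means the last symbol is `a`; s2 means the last 2 symbols are `ab`; s3 means the last 3 symbols are `abb`; s4 means the last 4 symbols are `abbb`. Accept only at s4, where the string currently ends in `abbb`.
        a   b   c  
>  s0   s1  s0  s0 
   s1   s1  s2  s0 
   s2   s1  s3  s0 
   s3   s1  s4  s0 
 * s4   s1  s0  s0 
(> = start, * = accepting)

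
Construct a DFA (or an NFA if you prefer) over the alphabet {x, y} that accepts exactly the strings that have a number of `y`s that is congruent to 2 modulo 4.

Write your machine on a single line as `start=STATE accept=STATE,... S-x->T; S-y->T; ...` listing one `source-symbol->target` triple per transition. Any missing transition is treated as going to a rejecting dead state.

The only thing that matters is how many `y`s have appeared, reduced mod 4. Use one state per residue: q0 for 0, …, q3 for 3. Reading `y` moves to the next residue; anything else stays put. q2 is accepting.
A 4-state machine:
        x   y  
>  q0   q0  q1 
   q1   q1  q2 
 * q2   q2  q3 
   q3   q3  q0 
(> = start, * = accepting)

start=q0; accept=q2; q0-x->q0; q0-y->q1; q1-x->q1; q1-y->q2; q2-x->q2; q2-y->q3; q3-x->q3; q3-y->q0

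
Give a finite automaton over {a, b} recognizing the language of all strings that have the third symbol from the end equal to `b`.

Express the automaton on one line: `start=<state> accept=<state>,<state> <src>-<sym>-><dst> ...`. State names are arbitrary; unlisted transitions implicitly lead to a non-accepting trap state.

start=s0 accept=s11,s12,s13,s14 s0-a->s1 s0-b->s2 s1-a->s3 s1-b->s4 s2-a->s5 s2-b->s6 s3-a->s7 s3-b->s8 s4-a->s9 s4-b->s10 s5-a->s11 s5-b->s12 s6-a->s13 s6-b->s14 s7-a->s7 s7-b->s8 s8-a->s9 s8-b->s10 s9-a->s11 s9-b->s12 s10-a->s13 s10-b->s14 s11-a->s7 s11-b->s8 s12-a->s9 s12-b->s10 s13-a->s11 s13-b->s12 s14-a->s13 s14-b->s14

A DFA must remember the last 3 symbols (since which symbol is third-to-last isn't known until the input ends). Use one state per possible window of the last ≤3 symbols; accept from those whose window starts with `b`.
          a    b  
>  s0     s1   s2 
   s1     s3   s4 
   s2     s5   s6 
   s3     s7   s8 
   s4     s9  s10 
   s5    s11  s12 
   s6    s13  s14 
   s7     s7   s8 
   s8     s9  s10 
   s9    s11  s12 
   s10   s13  s14 
 * s11    s7   s8 
 * s12    s9  s10 
 * s13   s11  s12 
 * s14   s13  s14 
(> = start, * = accepting)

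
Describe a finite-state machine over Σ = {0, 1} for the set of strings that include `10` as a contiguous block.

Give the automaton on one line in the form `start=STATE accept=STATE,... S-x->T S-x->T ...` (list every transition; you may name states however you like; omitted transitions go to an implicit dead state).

start=S0 accept=S2 S0-0->S0 S0-1->S1 S1-0->S2 S1-1->S1 S2-0->S2 S2-1->S2

States S0..S1 record the length of the longest prefix of `10` that matches the current input suffix. Reaching S2 means `10` has been seen, and we stay there forever. Accept from S2.
3 states suffice.
        0   1  
>  S0   S0  S1 
   S1   S2  S1 
 * S2   S2  S2 
(> = start, * = accepting)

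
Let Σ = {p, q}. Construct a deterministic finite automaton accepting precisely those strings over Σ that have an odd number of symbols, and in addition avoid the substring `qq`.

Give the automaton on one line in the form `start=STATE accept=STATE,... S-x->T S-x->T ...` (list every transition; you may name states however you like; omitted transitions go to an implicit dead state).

Run two small machines in parallel and take their product. One (2 states) tracks the input length modulo 2; the other (3 states) tracks partial matches of the forbidden pattern `qq`. Each combined state is a pair, one component from each; accept when both components accept.
With 6 states:
       p  q 
>  A   B  C 
 * B   A  D 
 * C   A  E 
   D   B  F 
   E   F  F 
   F   E  E 
(> = start, * = accepting)

start=A accept=B,C A-p->B A-q->C B-p->A B-q->D C-p->A C-q->E D-p->B D-q->F E-p->F E-q->F F-p->E F-q->E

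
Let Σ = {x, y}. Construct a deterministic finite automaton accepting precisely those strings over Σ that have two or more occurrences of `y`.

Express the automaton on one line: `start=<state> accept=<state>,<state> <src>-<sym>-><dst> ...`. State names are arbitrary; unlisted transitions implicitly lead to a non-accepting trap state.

Only the number of `y`s matters, and only up to 3. Make a chain A → B → C → D advanced by each `y` (with D absorbing); every other symbol self-loops. The accepting set is {C, D}.
A 4-state machine:
       x  y 
>  A   A  B 
   B   B  C 
 * C   C  D 
 * D   D  D 
(> = start, * = accepting)

start=A accept=C,D A-x->A A-y->B B-x->B B-y->C C-x->C C-y->D D-x->D D-y->D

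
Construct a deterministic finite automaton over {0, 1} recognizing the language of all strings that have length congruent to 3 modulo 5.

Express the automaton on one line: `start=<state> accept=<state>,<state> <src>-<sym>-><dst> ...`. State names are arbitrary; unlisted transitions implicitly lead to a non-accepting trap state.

start=q0 accept=q3 q0-0->q1 q0-1->q1 q1-0->q2 q1-1->q2 q2-0->q3 q2-1->q3 q3-0->q4 q3-1->q4 q4-0->q0 q4-1->q0

Count input length modulo 5: every symbol advances one step around the cycle q0 → q1 → q2 → q3 → q4 → q0. Accept at q3.
5 states suffice.
        0   1  
>  q0   q1  q1 
   q1   q2  q2 
   q2   q3  q3 
 * q3   q4  q4 
   q4   q0  q0 
(> = start, * = accepting)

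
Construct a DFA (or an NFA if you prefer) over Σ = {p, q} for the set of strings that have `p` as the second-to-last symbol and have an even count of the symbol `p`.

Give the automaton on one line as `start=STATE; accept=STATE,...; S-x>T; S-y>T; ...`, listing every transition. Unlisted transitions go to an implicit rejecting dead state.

start=s0; accept=s2,s4; s0-p>s1; s0-q>s0; s1-p>s2; s1-q>s3; s2-p>s1; s2-q>s4; s3-p>s5; s3-q>s3; s4-p>s1; s4-q>s0; s5-p>s1; s5-q>s4

Run two small machines in parallel and take their product. One (7 states) tracks the last 2 symbols read; the other (2 states) tracks the count of `p`s modulo 2. Each combined state is a pair, one component from each; accept when both components accept. Equivalent product states are then merged.
A 6-state machine:
        p   q  
>  s0   s1  s0 
   s1   s2  s3 
 * s2   s1  s4 
   s3   s5  s3 
 * s4   s1  s0 
   s5   s1  s4 
(> = start, * = accepting)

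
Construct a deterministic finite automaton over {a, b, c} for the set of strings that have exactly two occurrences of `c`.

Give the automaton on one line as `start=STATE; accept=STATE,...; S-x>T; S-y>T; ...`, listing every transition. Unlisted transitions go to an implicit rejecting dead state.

Only the number of `c`s matters, and only up to 3. Make a chain S0 → S1 → S2 → S3 advanced by each `c` (with S3 absorbing); every other symbol self-loops. The accepting set is {S2}.
        a   b   c  
>  S0   S0  S0  S1 
   S1   S1  S1  S2 
 * S2   S2  S2  S3 
   S3   S3  S3  S3 
(> = start, * = accepting)

start=S0; accept=S2; S0-a>S0; S0-b>S0; S0-c>S1; S1-a>S1; S1-b>S1; S1-c>S2; S2-a>S2; S2-b>S2; S2-c>S3; S3-a>S3; S3-b>S3; S3-c>S3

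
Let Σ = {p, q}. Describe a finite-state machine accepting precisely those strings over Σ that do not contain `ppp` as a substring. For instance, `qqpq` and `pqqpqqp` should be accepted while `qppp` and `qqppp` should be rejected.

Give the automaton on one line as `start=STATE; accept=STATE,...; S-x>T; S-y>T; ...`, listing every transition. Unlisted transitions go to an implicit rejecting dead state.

This is the complement of 'contains `ppp`'. Use the same substring-matching states — A through D holding how much of `ppp` has just been matched — but flip the accepting set: everything except the trap D accepts.
With 4 states:
       p  q 
>* A   B  A 
 * B   C  A 
 * C   D  A 
   D   D  D 
(> = start, * = accepting)

start=A; accept=A,B,C; A-p>B; A-q>A; B-p>C; B-q>A; C-p>D; C-q>A; D-p>D; D-q>D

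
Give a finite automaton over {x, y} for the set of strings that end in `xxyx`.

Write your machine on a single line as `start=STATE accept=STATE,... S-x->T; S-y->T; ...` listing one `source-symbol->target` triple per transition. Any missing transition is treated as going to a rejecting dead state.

start=s0; accept=s4; s0-x->s1; s0-y->s0; s1-x->s2; s1-y->s0; s2-x->s2; s2-y->s3; s3-x->s4; s3-y->s0; s4-x->s2; s4-y->s0

Let each state record the length of the longest suffix of the input read so far that is also a prefix of `xxyx`. s1 means the last symbol is `x`; s2 means the last 2 symbols are `xx`; s3 means the last 3 symbols are `xxy`; s4 means the last 4 symbols are `xxyx`. Accept only at s4, where the string currently ends in `xxyx`.
With 5 states:
        x   y  
>  s0   s1  s0 
   s1   s2  s0 
   s2   s2  s3 
   s3   s4  s0 
 * s4   s2  s0 
(> = start, * = accepting)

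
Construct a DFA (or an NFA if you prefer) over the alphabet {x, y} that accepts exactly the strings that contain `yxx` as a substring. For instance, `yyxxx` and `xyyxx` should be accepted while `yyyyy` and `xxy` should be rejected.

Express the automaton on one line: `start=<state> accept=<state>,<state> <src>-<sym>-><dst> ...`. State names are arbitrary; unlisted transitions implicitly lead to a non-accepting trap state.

States s0..s2 record the length of the longest prefix of `yxx` that matches the current input suffix. Reaching s3 means `yxx` has been seen, and we stay there forever. Accept from s3.
        x   y  
>  s0   s0  s1 
   s1   s2  s1 
   s2   s3  s1 
 * s3   s3  s3 
(> = start, * = accepting)

start=s0 accept=s3 s0-x->s0 s0-y->s1 s1-x->s2 s1-y->s1 s2-x->s3 s2-y->s1 s3-x->s3 s3-y->s3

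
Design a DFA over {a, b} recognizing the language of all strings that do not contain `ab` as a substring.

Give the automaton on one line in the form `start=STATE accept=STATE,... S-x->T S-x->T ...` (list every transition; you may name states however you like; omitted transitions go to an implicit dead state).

start=S0 accept=S0,S1 S0-a->S1 S0-b->S0 S1-a->S1 S1-b->S2 S2-a->S2 S2-b->S2

Track partial matches of the forbidden pattern `ab`. State S2 is a dead state reached once `ab` has occurred; every other state accepts. S0 means no part of `ab` is currently matched.
3 states suffice.
        a   b  
>* S0   S1  S0 
 * S1   S1  S2 
   S2   S2  S2 
(> = start, * = accepting)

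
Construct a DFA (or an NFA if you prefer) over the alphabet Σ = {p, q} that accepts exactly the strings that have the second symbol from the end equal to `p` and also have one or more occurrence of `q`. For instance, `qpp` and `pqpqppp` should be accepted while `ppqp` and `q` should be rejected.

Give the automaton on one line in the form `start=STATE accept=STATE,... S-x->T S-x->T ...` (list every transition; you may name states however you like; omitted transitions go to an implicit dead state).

start=s0 accept=s4,s7,s8,s10 s0-p->s1 s0-q->s2 s1-p->s3 s1-q->s4 s2-p->s5 s2-q->s6 s3-p->s3 s3-q->s4 s4-p->s5 s4-q->s6 s5-p->s7 s5-q->s8 s6-p->s9 s6-q->s6 s7-p->s7 s7-q->s8 s8-p->s9 s8-q->s6 s9-p->s10 s9-q->s8 s10-p->s10 s10-q->s8

Handle the two conditions separately and then intersect. One (7 states) tracks the last 2 symbols read; the other (3 states) tracks the count of `q`s, saturating at 2. Each combined state is a pair, one component from each; accept when both components accept.
11 states suffice.
          p    q  
>  s0     s1   s2 
   s1     s3   s4 
   s2     s5   s6 
   s3     s3   s4 
 * s4     s5   s6 
   s5     s7   s8 
   s6     s9   s6 
 * s7     s7   s8 
 * s8     s9   s6 
   s9    s10   s8 
 * s10   s10   s8 
(> = start, * = accepting)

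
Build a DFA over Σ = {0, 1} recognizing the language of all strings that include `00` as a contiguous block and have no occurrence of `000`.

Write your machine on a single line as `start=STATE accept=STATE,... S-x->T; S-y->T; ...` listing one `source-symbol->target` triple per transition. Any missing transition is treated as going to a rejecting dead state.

start=A; accept=C,E,F; A-0->B; A-1->A; B-0->C; B-1->A; C-0->D; C-1->E; D-0->D; D-1->D; E-0->F; E-1->E; F-0->C; F-1->E

Build one automaton per condition and run them in lockstep. One (3 states) tracks whether and how much of `00` has been seen; the other (4 states) tracks partial matches of the forbidden pattern `000`. Each combined state is a pair, one component from each; accept when both components accept.
       0  1 
>  A   B  A 
   B   C  A 
 * C   D  E 
   D   D  D 
 * E   F  E 
 * F   C  E 
(> = start, * = accepting)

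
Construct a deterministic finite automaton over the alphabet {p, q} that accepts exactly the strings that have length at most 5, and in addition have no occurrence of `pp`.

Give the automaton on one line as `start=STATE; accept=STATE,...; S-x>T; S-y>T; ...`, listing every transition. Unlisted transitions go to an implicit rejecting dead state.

Handle the two conditions separately and then intersect. One (7 states) tracks the input length, saturating at 6; the other (3 states) tracks partial matches of the forbidden pattern `pp`. Each combined state is a pair, one component from each; accept when both components accept.
An 18-state machine:
          p    q  
>* S0     S1   S2 
 * S1     S3   S4 
 * S2     S5   S4 
   S3     S6   S6 
 * S4     S7   S8 
 * S5     S6   S8 
   S6     S9   S9 
 * S7     S9  S10 
 * S8    S11  S10 
   S9    S12  S12 
 * S10   S13  S14 
 * S11   S12  S14 
   S12   S15  S15 
 * S13   S15  S16 
 * S14   S17  S16 
   S15   S15  S15 
   S16   S17  S16 
   S17   S15  S16 
(> = start, * = accepting)

start=S0; accept=S0,S1,S2,S4,S5,S7,S8,S10,S11,S13,S14; S0-p>S1; S0-q>S2; S1-p>S3; S1-q>S4; S2-p>S5; S2-q>S4; S3-p>S6; S3-q>S6; S4-p>S7; S4-q>S8; S5-p>S6; S5-q>S8; S6-p>S9; S6-q>S9; S7-p>S9; S7-q>S10; S8-p>S11; S8-q>S10; S9-p>S12; S9-q>S12; S10-p>S13; S10-q>S14; S11-p>S12; S11-q>S14; S12-p>S15; S12-q>S15; S13-p>S15; S13-q>S16; S14-p>S17; S14-q>S16; S15-p>S15; S15-q>S15; S16-p>S17; S16-q>S16; S17-p>S15; S17-q>S16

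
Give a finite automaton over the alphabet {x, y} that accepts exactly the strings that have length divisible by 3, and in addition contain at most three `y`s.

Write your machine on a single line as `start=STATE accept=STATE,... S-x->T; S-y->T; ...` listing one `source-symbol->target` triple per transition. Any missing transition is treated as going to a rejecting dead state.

start=q0; accept=q0,q6,q7,q8; q0-x->q1; q0-y->q2; q1-x->q3; q1-y->q4; q2-x->q4; q2-y->q5; q3-x->q0; q3-y->q6; q4-x->q6; q4-y->q7; q5-x->q7; q5-y->q8; q6-x->q2; q6-y->q9; q7-x->q9; q7-y->q10; q8-x->q10; q8-y->q11; q9-x->q5; q9-y->q12; q10-x->q12; q10-y->q11; q11-x->q11; q11-y->q11; q12-x->q8; q12-y->q11

Build one automaton per condition and run them in lockstep. One (3 states) tracks the input length modulo 3; the other (5 states) tracks the count of `y`s, saturating at 4. Each combined state is a pair, one component from each; accept when both components accept. Minimizing collapses redundant product states.
A 13-state machine:
          x    y  
>* q0     q1   q2 
   q1     q3   q4 
   q2     q4   q5 
   q3     q0   q6 
   q4     q6   q7 
   q5     q7   q8 
 * q6     q2   q9 
 * q7     q9  q10 
 * q8    q10  q11 
   q9     q5  q12 
   q10   q12  q11 
   q11   q11  q11 
   q12    q8  q11 
(> = start, * = accepting)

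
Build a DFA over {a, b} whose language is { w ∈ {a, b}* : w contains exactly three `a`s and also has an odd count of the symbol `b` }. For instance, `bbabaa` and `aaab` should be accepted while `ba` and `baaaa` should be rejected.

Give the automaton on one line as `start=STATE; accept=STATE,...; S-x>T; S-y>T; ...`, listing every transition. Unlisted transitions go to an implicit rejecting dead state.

start=S0; accept=S8; S0-a>S1; S0-b>S2; S1-a>S3; S1-b>S4; S2-a>S4; S2-b>S0; S3-a>S5; S3-b>S6; S4-a>S6; S4-b>S1; S5-a>S7; S5-b>S8; S6-a>S8; S6-b>S3; S7-a>S7; S7-b>S9; S8-a>S9; S8-b>S5; S9-a>S9; S9-b>S7

Run two small machines in parallel and take their product. The first has 5 states tracking the count of `a`s, saturating at 4; the second has 2 states tracking the count of `b`s modulo 2. A product state is a pair (one from each), accepting exactly when both do.
10 states suffice.
        a   b  
>  S0   S1  S2 
   S1   S3  S4 
   S2   S4  S0 
   S3   S5  S6 
   S4   S6  S1 
   S5   S7  S8 
   S6   S8  S3 
   S7   S7  S9 
 * S8   S9  S5 
   S9   S9  S7 
(> = start, * = accepting)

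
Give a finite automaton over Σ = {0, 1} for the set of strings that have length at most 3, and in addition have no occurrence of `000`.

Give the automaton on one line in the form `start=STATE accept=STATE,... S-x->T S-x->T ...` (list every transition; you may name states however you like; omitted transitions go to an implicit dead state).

start=s0 accept=s0,s1,s2,s3,s4,s6 s0-0->s1 s0-1->s2 s1-0->s3 s1-1->s4 s2-0->s4 s2-1->s4 s3-0->s5 s3-1->s6 s4-0->s6 s4-1->s6 s5-0->s5 s5-1->s5 s6-0->s5 s6-1->s5

Run two small machines in parallel and take their product. One (5 states) tracks the input length, saturating at 4; the other (4 states) tracks partial matches of the forbidden pattern `000`. Each combined state is a pair, one component from each; accept when both components accept. Minimizing collapses redundant product states.
7 states suffice.
        0   1  
>* s0   s1  s2 
 * s1   s3  s4 
 * s2   s4  s4 
 * s3   s5  s6 
 * s4   s6  s6 
   s5   s5  s5 
 * s6   s5  s5 
(> = start, * = accepting)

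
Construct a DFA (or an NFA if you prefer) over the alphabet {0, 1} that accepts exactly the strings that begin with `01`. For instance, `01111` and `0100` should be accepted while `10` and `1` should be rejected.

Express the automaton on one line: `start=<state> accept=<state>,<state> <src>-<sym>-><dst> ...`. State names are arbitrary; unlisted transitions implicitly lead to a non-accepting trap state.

start=s0 accept=s2 s0-0->s1 s0-1->s3 s1-0->s3 s1-1->s2 s2-0->s2 s2-1->s2 s3-0->s3 s3-1->s3

Check the first 2 symbols one by one: s0 through s1 record how many have matched `01` so far; any wrong symbol goes to the dead state s3. After all 2 match we enter the accepting sink s2.
A 4-state machine:
        0   1  
>  s0   s1  s3 
   s1   s3  s2 
 * s2   s2  s2 
   s3   s3  s3 
(> = start, * = accepting)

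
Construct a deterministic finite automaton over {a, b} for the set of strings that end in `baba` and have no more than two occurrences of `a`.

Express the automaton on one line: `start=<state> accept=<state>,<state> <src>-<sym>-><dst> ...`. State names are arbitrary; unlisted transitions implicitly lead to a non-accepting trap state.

Handle the two conditions separately and then intersect. The first has 5 states tracking how much of the suffix `baba` has currently been matched; the second has 4 states tracking the count of `a`s, saturating at 3. A product state is a pair (one from each), accepting exactly when both do. Equivalent product states are then merged.
With 6 states:
        a   b  
>  S0   S1  S2 
   S1   S1  S1 
   S2   S3  S2 
   S3   S1  S4 
   S4   S5  S1 
 * S5   S1  S1 
(> = start, * = accepting)

start=S0 accept=S5 S0-a->S1 S0-b->S2 S1-a->S1 S1-b->S1 S2-a->S3 S2-b->S2 S3-a->S1 S3-b->S4 S4-a->S5 S4-b->S1 S5-a->S1 S5-b->S1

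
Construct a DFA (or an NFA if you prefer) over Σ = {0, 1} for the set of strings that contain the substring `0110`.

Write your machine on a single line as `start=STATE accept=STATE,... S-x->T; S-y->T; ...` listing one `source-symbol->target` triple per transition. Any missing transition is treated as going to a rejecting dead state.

start=q0; accept=q4; q0-0->q1; q0-1->q0; q1-0->q1; q1-1->q2; q2-0->q1; q2-1->q3; q3-0->q4; q3-1->q0; q4-0->q4; q4-1->q4

Track how much of `0110` has been matched so far: state q0 is no progress, q4 is the absorbing accept state reached once `0110` has occurred. Intermediate states record partial matches; on a mismatch, fall back to the longest reusable overlap.
        0   1  
>  q0   q1  q0 
   q1   q1  q2 
   q2   q1  q3 
   q3   q4  q0 
 * q4   q4  q4 
(> = start, * = accepting)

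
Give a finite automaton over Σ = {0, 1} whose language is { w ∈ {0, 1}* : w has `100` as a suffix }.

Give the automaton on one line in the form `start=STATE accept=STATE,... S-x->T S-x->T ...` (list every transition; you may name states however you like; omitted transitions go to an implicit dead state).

Let each state record the length of the longest suffix of the input read so far that is also a prefix of `100`. q1 means the last symbol is `1`; q2 means the last 2 symbols are `10`; q3 means the last 3 symbols are `100`. Accept only at q3, where the string currently ends in `100`.
With 4 states:
        0   1  
>  q0   q0  q1 
   q1   q2  q1 
   q2   q3  q1 
 * q3   q0  q1 
(> = start, * = accepting)

start=q0 accept=q3 q0-0->q0 q0-1->q1 q1-0->q2 q1-1->q1 q2-0->q3 q2-1->q1 q3-0->q0 q3-1->q1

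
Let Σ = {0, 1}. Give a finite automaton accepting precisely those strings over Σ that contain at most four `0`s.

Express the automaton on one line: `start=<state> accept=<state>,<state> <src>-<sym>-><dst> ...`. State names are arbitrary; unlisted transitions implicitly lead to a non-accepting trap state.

Count `0`s, saturating at 5: states q0 through q4 mean 0 through 4 `0`s seen; q5 means more than 4. Each `0` increments (capped at q5); other symbols loop. Accept from {q0, q1, q2, q3, q4}.
6 states suffice.
        0   1  
>* q0   q1  q0 
 * q1   q2  q1 
 * q2   q3  q2 
 * q3   q4  q3 
 * q4   q5  q4 
   q5   q5  q5 
(> = start, * = accepting)

start=q0 accept=q0,q1,q2,q3,q4 q0-0->q1 q0-1->q0 q1-0->q2 q1-1->q1 q2-0->q3 q2-1->q2 q3-0->q4 q3-1->q3 q4-0->q5 q4-1->q4 q5-0->q5 q5-1->q5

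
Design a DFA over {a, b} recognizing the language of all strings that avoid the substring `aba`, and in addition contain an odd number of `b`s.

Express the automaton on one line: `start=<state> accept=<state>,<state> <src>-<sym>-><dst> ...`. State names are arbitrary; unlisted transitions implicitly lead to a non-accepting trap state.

start=s0 accept=s2,s3,s4 s0-a->s1 s0-b->s2 s1-a->s1 s1-b->s3 s2-a->s4 s2-b->s0 s3-a->s5 s3-b->s0 s4-a->s4 s4-b->s6 s5-a->s5 s5-b->s5 s6-a->s5 s6-b->s2

Handle the two conditions separately and then intersect. One (4 states) tracks partial matches of the forbidden pattern `aba`; the other (2 states) tracks the count of `b`s modulo 2. Each combined state is a pair, one component from each; accept when both components accept. Equivalent product states are then merged.
With 7 states:
        a   b  
>  s0   s1  s2 
   s1   s1  s3 
 * s2   s4  s0 
 * s3   s5  s0 
 * s4   s4  s6 
   s5   s5  s5 
   s6   s5  s2 
(> = start, * = accepting)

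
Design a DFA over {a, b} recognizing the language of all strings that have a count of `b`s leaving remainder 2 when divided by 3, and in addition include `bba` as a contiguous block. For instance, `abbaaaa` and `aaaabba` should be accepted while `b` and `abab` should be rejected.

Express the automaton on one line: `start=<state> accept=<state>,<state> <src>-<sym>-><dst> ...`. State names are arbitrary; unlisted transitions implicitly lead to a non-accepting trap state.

start=q0 accept=q5 q0-a->q0 q0-b->q1 q1-a->q2 q1-b->q3 q2-a->q2 q2-b->q4 q3-a->q5 q3-b->q6 q4-a->q7 q4-b->q6 q5-a->q5 q5-b->q8 q6-a->q8 q6-b->q9 q7-a->q7 q7-b->q10 q8-a->q8 q8-b->q11 q9-a->q11 q9-b->q3 q10-a->q0 q10-b->q9 q11-a->q11 q11-b->q5

Run two small machines in parallel and take their product. One (3 states) tracks the count of `b`s modulo 3; the other (4 states) tracks whether and how much of `bba` has been seen. Each combined state is a pair, one component from each; accept when both components accept.
12 states suffice.
          a    b  
>  q0     q0   q1 
   q1     q2   q3 
   q2     q2   q4 
   q3     q5   q6 
   q4     q7   q6 
 * q5     q5   q8 
   q6     q8   q9 
   q7     q7  q10 
   q8     q8  q11 
   q9    q11   q3 
   q10    q0   q9 
   q11   q11   q5 
(> = start, * = accepting)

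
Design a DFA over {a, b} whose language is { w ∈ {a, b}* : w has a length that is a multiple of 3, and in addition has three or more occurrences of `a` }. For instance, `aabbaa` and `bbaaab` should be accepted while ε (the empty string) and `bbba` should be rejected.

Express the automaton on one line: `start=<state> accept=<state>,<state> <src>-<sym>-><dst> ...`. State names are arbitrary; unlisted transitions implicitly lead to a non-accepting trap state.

Build one automaton per condition and run them in lockstep. One (3 states) tracks the input length modulo 3; the other (5 states) tracks the count of `a`s, saturating at 4. Each combined state is a pair, one component from each; accept when both components accept.
15 states suffice.
          a    b  
>  q0     q1   q2 
   q1     q3   q4 
   q2     q4   q5 
   q3     q6   q7 
   q4     q7   q8 
   q5     q8   q0 
 * q6     q9  q10 
   q7    q10  q11 
   q8    q11   q1 
   q9    q12  q12 
   q10   q12  q13 
   q11   q13   q3 
   q12   q14  q14 
   q13   q14   q6 
 * q14    q9   q9 
(> = start, * = accepting)

start=q0 accept=q6,q14 q0-a->q1 q0-b->q2 q1-a->q3 q1-b->q4 q2-a->q4 q2-b->q5 q3-a->q6 q3-b->q7 q4-a->q7 q4-b->q8 q5-a->q8 q5-b->q0 q6-a->q9 q6-b->q10 q7-a->q10 q7-b->q11 q8-a->q11 q8-b->q1 q9-a->q12 q9-b->q12 q10-a->q12 q10-b->q13 q11-a->q13 q11-b->q3 q12-a->q14 q12-b->q14 q13-a->q14 q13-b->q6 q14-a->q9 q14-b->q9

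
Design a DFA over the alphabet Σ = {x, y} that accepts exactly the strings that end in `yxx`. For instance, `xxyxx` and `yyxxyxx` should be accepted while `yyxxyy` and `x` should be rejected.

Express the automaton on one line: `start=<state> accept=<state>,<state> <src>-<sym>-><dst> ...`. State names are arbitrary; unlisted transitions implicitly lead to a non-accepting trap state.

start=q0 accept=q3 q0-x->q0 q0-y->q1 q1-x->q2 q1-y->q1 q2-x->q3 q2-y->q1 q3-x->q0 q3-y->q1

Remember how much of `yxx` the current input suffix matches. State q0 means no match yet; q1 means the last symbol is `y`; q2 means the last 2 symbols are `yx`; q3 means the last 3 symbols are `yxx`. Only q3 accepts. On a mismatch, fall back to the longest proper suffix that is still a prefix of `yxx`.
        x   y  
>  q0   q0  q1 
   q1   q2  q1 
   q2   q3  q1 
 * q3   q0  q1 
(> = start, * = accepting)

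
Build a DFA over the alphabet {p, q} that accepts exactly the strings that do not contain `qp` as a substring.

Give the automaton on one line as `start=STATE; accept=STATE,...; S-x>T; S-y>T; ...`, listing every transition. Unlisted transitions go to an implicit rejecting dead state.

This is the complement of 'contains `qp`'. Use the same substring-matching states — S0 through S2 holding how much of `qp` has just been matched — but flip the accepting set: everything except the trap S2 accepts.
3 states suffice.
        p   q  
>* S0   S0  S1 
 * S1   S2  S1 
   S2   S2  S2 
(> = start, * = accepting)

start=S0; accept=S0,S1; S0-p>S0; S0-q>S1; S1-p>S2; S1-q>S1; S2-p>S2; S2-q>S2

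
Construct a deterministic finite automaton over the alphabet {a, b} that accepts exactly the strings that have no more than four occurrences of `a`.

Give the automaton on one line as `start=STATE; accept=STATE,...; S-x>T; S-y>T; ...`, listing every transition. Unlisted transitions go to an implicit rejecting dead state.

start=s0; accept=s0,s1,s2,s3,s4; s0-a>s1; s0-b>s0; s1-a>s2; s1-b>s1; s2-a>s3; s2-b>s2; s3-a>s4; s3-b>s3; s4-a>s5; s4-b>s4; s5-a>s5; s5-b>s5

Count `a`s, saturating at 5: states s0 through s4 mean 0 through 4 `a`s seen; s5 means more than 4. Each `a` increments (capped at s5); other symbols loop. Accept from {s0, s1, s2, s3, s4}.
        a   b  
>* s0   s1  s0 
 * s1   s2  s1 
 * s2   s3  s2 
 * s3   s4  s3 
 * s4   s5  s4 
   s5   s5  s5 
(> = start, * = accepting)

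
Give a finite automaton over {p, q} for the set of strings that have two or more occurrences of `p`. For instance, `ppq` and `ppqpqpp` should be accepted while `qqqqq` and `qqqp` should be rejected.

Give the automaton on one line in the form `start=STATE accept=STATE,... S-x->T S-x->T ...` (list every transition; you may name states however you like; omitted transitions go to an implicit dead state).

start=A accept=C,D A-p->B A-q->A B-p->C B-q->B C-p->D C-q->C D-p->D D-q->D

Count `p`s, saturating at 3: states A through C mean 0 through 2 `p`s seen; D means more than 2. Each `p` increments (capped at D); other symbols loop. Accept from {C, D}.
A 4-state machine:
       p  q 
>  A   B  A 
   B   C  B 
 * C   D  C 
 * D   D  D 
(> = start, * = accepting)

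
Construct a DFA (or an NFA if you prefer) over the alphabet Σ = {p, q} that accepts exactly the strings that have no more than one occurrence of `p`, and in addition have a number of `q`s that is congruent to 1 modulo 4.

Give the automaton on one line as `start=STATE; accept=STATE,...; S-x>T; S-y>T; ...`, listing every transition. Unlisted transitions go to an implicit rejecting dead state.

Handle the two conditions separately and then intersect. One (3 states) tracks the count of `p`s, saturating at 2; the other (4 states) tracks the count of `q`s modulo 4. Each combined state is a pair, one component from each; accept when both components accept. Minimizing collapses redundant product states.
A 9-state machine:
       p  q 
>  A   B  C 
   B   D  E 
 * C   E  F 
   D   D  D 
 * E   D  G 
   F   G  H 
   G   D  I 
   H   I  A 
   I   D  B 
(> = start, * = accepting)

start=A; accept=C,E; A-p>B; A-q>C; B-p>D; B-q>E; C-p>E; C-q>F; D-p>D; D-q>D; E-p>D; E-q>G; F-p>G; F-q>H; G-p>D; G-q>I; H-p>I; H-q>A; I-p>D; I-q>B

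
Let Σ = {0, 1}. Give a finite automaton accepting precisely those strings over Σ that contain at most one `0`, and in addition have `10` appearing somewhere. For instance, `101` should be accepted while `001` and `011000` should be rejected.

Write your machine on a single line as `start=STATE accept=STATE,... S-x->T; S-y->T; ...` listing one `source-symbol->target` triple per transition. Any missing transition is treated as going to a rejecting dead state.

Run two small machines in parallel and take their product. One (3 states) tracks the count of `0`s, saturating at 2; the other (3 states) tracks whether and how much of `10` has been seen. Each combined state is a pair, one component from each; accept when both components accept.
An 8-state machine:
        0   1  
>  q0   q1  q2 
   q1   q3  q4 
   q2   q5  q2 
   q3   q3  q6 
   q4   q7  q4 
 * q5   q7  q5 
   q6   q7  q6 
   q7   q7  q7 
(> = start, * = accepting)

start=q0; accept=q5; q0-0->q1; q0-1->q2; q1-0->q3; q1-1->q4; q2-0->q5; q2-1->q2; q3-0->q3; q3-1->q6; q4-0->q7; q4-1->q4; q5-0->q7; q5-1->q5; q6-0->q7; q6-1->q6; q7-0->q7; q7-1->q7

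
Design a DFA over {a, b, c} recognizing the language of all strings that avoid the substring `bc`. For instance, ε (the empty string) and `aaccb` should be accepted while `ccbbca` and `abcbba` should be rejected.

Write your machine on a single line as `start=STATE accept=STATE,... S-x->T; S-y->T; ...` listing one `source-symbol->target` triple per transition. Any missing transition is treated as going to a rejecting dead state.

Track partial matches of the forbidden pattern `bc`. State q2 is a dead state reached once `bc` has occurred; every other state accepts. q0 means no part of `bc` is currently matched.
A 3-state machine:
        a   b   c  
>* q0   q0  q1  q0 
 * q1   q0  q1  q2 
   q2   q2  q2  q2 
(> = start, * = accepting)

start=q0; accept=q0,q1; q0-a->q0; q0-b->q1; q0-c->q0; q1-a->q0; q1-b->q1; q1-c->q2; q2-a->q2; q2-b->q2; q2-c->q2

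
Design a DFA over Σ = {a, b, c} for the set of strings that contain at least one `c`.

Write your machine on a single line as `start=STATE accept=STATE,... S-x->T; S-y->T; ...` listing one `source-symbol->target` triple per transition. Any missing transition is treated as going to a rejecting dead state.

Only the number of `c`s matters, and only up to 2. Make a chain q0 → q1 → q2 advanced by each `c` (with q2 absorbing); every other symbol self-loops. The accepting set is {q1, q2}.
3 states suffice.
        a   b   c  
>  q0   q0  q0  q1 
 * q1   q1  q1  q2 
 * q2   q2  q2  q2 
(> = start, * = accepting)

start=q0; accept=q1,q2; q0-a->q0; q0-b->q0; q0-c->q1; q1-a->q1; q1-b->q1; q1-c->q2; q2-a->q2; q2-b->q2; q2-c->q2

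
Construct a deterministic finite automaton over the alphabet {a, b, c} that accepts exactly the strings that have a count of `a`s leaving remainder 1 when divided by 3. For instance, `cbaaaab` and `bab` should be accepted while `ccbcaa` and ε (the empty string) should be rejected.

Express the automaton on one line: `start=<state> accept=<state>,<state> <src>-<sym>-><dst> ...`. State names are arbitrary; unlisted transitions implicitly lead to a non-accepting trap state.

start=q0 accept=q1 q0-a->q1 q0-b->q0 q0-c->q0 q1-a->q2 q1-b->q1 q1-c->q1 q2-a->q0 q2-b->q2 q2-c->q2

Keep the running count of `a`s modulo 3: each `a` advances along the cycle q0 → q1 → q2 → q0 while other symbols loop. Accept at q1.
With 3 states:
        a   b   c  
>  q0   q1  q0  q0 
 * q1   q2  q1  q1 
   q2   q0  q2  q2 
(> = start, * = accepting)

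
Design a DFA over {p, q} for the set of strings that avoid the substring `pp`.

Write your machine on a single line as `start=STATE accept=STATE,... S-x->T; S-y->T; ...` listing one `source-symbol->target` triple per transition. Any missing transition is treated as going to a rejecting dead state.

Track partial matches of the forbidden pattern `pp`. State s2 is a dead state reached once `pp` has occurred; every other state accepts. s0 means no part of `pp` is currently matched.
With 3 states:
        p   q  
>* s0   s1  s0 
 * s1   s2  s0 
   s2   s2  s2 
(> = start, * = accepting)

start=s0; accept=s0,s1; s0-p->s1; s0-q->s0; s1-p->s2; s1-q->s0; s2-p->s2; s2-q->s2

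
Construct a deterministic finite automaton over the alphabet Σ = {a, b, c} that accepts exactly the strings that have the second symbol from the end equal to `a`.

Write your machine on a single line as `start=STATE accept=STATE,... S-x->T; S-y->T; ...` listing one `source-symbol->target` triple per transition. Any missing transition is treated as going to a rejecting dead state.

start=q0; accept=q4,q5,q6; q0-a->q1; q0-b->q2; q0-c->q3; q1-a->q4; q1-b->q5; q1-c->q6; q2-a->q7; q2-b->q8; q2-c->q9; q3-a->q10; q3-b->q11; q3-c->q12; q4-a->q4; q4-b->q5; q4-c->q6; q5-a->q7; q5-b->q8; q5-c->q9; q6-a->q10; q6-b->q11; q6-c->q12; q7-a->q4; q7-b->q5; q7-c->q6; q8-a->q7; q8-b->q8; q8-c->q9; q9-a->q10; q9-b->q11; q9-c->q12; q10-a->q4; q10-b->q5; q10-c->q6; q11-a->q7; q11-b->q8; q11-c->q9; q12-a->q10; q12-b->q11; q12-c->q12

Because acceptance depends on a position counted from the end, the machine has to buffer the most recent 2 symbols. Make each state the string of the last up-to-2 symbols read; on input `x` shift the window left and append `x`. Accept when the buffered window has length 2 and begins with `a`.
A 13-state machine:
          a    b    c  
>  q0     q1   q2   q3 
   q1     q4   q5   q6 
   q2     q7   q8   q9 
   q3    q10  q11  q12 
 * q4     q4   q5   q6 
 * q5     q7   q8   q9 
 * q6    q10  q11  q12 
   q7     q4   q5   q6 
   q8     q7   q8   q9 
   q9    q10  q11  q12 
   q10    q4   q5   q6 
   q11    q7   q8   q9 
   q12   q10  q11  q12 
(> = start, * = accepting)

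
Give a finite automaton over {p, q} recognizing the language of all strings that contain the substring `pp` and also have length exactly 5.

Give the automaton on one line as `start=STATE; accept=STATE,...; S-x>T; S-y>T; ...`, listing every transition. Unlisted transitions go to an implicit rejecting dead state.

start=s0; accept=s12; s0-p>s1; s0-q>s2; s1-p>s3; s1-q>s4; s2-p>s5; s2-q>s4; s3-p>s6; s3-q>s6; s4-p>s7; s4-q>s8; s5-p>s6; s5-q>s8; s6-p>s9; s6-q>s9; s7-p>s9; s7-q>s10; s8-p>s11; s8-q>s10; s9-p>s12; s9-q>s12; s10-p>s10; s10-q>s10; s11-p>s12; s11-q>s10; s12-p>s10; s12-q>s10

Run two small machines in parallel and take their product. The first has 3 states tracking whether and how much of `pp` has been seen; the second has 7 states tracking the input length, saturating at 6. A product state is a pair (one from each), accepting exactly when both do. Equivalent product states are then merged.
          p    q  
>  s0     s1   s2 
   s1     s3   s4 
   s2     s5   s4 
   s3     s6   s6 
   s4     s7   s8 
   s5     s6   s8 
   s6     s9   s9 
   s7     s9  s10 
   s8    s11  s10 
   s9    s12  s12 
   s10   s10  s10 
   s11   s12  s10 
 * s12   s10  s10 
(> = start, * = accepting)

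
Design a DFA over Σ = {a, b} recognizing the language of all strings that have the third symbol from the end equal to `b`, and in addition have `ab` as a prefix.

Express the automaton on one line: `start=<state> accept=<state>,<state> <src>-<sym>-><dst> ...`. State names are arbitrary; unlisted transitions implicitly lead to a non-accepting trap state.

Run two small machines in parallel and take their product. The first has 15 states tracking the last 3 symbols read; the second has 4 states tracking whether the input so far still matches the prefix `ab`. A product state is a pair (one from each), accepting exactly when both do. After merging equivalent states the machine shrinks.
With 11 states:
          a    b  
>  s0     s1   s2 
   s1     s2   s3 
   s2     s2   s2 
   s3     s4   s5 
   s4     s6   s7 
   s5     s8   s9 
 * s6    s10   s3 
 * s7     s4   s5 
 * s8     s6   s7 
 * s9     s8   s9 
   s10   s10   s3 
(> = start, * = accepting)

start=s0 accept=s6,s7,s8,s9 s0-a->s1 s0-b->s2 s1-a->s2 s1-b->s3 s2-a->s2 s2-b->s2 s3-a->s4 s3-b->s5 s4-a->s6 s4-b->s7 s5-a->s8 s5-b->s9 s6-a->s10 s6-b->s3 s7-a->s4 s7-b->s5 s8-a->s6 s8-b->s7 s9-a->s8 s9-b->s9 s10-a->s10 s10-b->s3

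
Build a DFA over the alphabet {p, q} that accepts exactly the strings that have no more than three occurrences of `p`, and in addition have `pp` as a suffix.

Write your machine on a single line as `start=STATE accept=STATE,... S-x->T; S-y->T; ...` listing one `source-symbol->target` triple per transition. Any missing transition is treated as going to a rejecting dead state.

start=s0; accept=s2,s4; s0-p->s1; s0-q->s0; s1-p->s2; s1-q->s3; s2-p->s4; s2-q->s5; s3-p->s6; s3-q->s3; s4-p->s7; s4-q->s8; s5-p->s9; s5-q->s5; s6-p->s4; s6-q->s5; s7-p->s7; s7-q->s10; s8-p->s11; s8-q->s8; s9-p->s7; s9-q->s8; s10-p->s11; s10-q->s10; s11-p->s7; s11-q->s10

Run two small machines in parallel and take their product. One (5 states) tracks the count of `p`s, saturating at 4; the other (3 states) tracks how much of the suffix `pp` has currently been matched. Each combined state is a pair, one component from each; accept when both components accept.
          p    q  
>  s0     s1   s0 
   s1     s2   s3 
 * s2     s4   s5 
   s3     s6   s3 
 * s4     s7   s8 
   s5     s9   s5 
   s6     s4   s5 
   s7     s7  s10 
   s8    s11   s8 
   s9     s7   s8 
   s10   s11  s10 
   s11    s7  s10 
(> = start, * = accepting)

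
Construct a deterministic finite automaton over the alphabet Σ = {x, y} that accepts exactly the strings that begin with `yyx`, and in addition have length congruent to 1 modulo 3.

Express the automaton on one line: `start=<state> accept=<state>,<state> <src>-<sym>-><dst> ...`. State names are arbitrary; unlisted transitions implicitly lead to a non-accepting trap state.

Handle the two conditions separately and then intersect. One (5 states) tracks whether the input so far still matches the prefix `yyx`; the other (3 states) tracks the input length modulo 3. Each combined state is a pair, one component from each; accept when both components accept.
        x   y  
>  q0   q1  q2 
   q1   q3  q3 
   q2   q3  q4 
   q3   q5  q5 
   q4   q6  q5 
   q5   q1  q1 
   q6   q7  q7 
 * q7   q8  q8 
   q8   q6  q6 
(> = start, * = accepting)

start=q0 accept=q7 q0-x->q1 q0-y->q2 q1-x->q3 q1-y->q3 q2-x->q3 q2-y->q4 q3-x->q5 q3-y->q5 q4-x->q6 q4-y->q5 q5-x->q1 q5-y->q1 q6-x->q7 q6-y->q7 q7-x->q8 q7-y->q8 q8-x->q6 q8-y->q6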